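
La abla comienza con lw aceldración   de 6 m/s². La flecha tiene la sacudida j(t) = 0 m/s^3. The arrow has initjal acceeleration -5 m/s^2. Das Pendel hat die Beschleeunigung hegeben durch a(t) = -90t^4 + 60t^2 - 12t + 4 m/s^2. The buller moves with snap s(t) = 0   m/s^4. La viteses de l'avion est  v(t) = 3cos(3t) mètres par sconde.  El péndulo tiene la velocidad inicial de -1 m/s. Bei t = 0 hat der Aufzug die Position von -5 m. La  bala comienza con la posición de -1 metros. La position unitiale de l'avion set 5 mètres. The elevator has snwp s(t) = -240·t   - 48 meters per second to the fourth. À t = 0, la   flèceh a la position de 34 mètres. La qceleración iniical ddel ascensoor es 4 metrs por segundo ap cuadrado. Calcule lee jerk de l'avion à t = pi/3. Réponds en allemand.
Wir müssen unsere Gleichung für die Geschwindigkeit v(t) = 3·cos(3·t) 2-mal ableiten. Die Ableitung von der Geschwindigkeit ergibt die Beschleunigung: a(t) = -9·sin(3·t). Durch Ableiten von der Beschleunigung erhalten wir den Ruck: j(t) = -27·cos(3·t). Mit j(t) = -27·cos(3·t) und Einsetzen von t = pi/3, finden wir j = 27.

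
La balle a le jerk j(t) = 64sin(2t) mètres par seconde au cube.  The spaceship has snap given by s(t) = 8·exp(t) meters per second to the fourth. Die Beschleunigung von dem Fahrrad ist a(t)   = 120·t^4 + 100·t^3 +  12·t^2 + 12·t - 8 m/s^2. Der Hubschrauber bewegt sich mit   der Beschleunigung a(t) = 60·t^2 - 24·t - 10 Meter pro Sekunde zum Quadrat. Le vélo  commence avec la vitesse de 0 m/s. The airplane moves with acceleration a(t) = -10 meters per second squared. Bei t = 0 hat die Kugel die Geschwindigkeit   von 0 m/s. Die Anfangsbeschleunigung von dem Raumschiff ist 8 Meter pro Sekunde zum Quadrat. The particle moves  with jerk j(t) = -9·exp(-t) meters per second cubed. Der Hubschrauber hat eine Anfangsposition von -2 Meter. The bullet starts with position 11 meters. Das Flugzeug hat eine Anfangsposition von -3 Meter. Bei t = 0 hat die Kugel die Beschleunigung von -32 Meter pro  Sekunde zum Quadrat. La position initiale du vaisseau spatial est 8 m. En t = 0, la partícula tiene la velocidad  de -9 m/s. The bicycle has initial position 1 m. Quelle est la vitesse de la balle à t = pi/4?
Nous devons trouver la primitive de notre équation du jerk j(t) = 64·sin(2·t) 2 fois. En intégrant le jerk et en utilisant la condition initiale a(0) = -32, nous obtenons a(t) = -32·cos(2·t). En prenant ∫a(t)dt et en appliquant v(0) = 0, nous trouvons v(t) = -16·sin(2·t). Nous avons la vitesse v(t) = -16·sin(2·t). En substituant t = pi/4: v(pi/4) = -16.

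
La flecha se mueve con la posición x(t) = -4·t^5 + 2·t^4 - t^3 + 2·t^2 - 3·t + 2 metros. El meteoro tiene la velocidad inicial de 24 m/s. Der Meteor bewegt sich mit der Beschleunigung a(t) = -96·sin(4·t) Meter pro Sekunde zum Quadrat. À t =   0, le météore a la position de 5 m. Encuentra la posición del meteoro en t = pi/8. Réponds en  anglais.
We need to integrate our acceleration equation a(t) = -96·sin(4·t) 2 times. Finding the integral of a(t) and using v(0) = 24: v(t) = 24·cos(4·t). Integrating velocity and using the initial condition x(0) = 5, we get x(t) = 6·sin(4·t) + 5. Using x(t) = 6·sin(4·t) + 5 and substituting t = pi/8, we find x = 11.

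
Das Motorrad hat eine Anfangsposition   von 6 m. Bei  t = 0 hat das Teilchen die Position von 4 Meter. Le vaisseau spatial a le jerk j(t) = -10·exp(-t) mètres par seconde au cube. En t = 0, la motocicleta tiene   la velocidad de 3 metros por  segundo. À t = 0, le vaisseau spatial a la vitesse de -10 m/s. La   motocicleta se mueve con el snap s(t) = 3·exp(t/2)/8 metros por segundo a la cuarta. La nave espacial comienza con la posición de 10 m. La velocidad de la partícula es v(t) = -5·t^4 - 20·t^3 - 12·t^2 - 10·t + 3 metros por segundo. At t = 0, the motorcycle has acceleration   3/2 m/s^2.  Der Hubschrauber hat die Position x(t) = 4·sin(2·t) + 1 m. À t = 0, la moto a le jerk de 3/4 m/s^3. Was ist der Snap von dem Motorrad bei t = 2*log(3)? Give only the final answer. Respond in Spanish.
En t = 2*log(3), s = 9/8.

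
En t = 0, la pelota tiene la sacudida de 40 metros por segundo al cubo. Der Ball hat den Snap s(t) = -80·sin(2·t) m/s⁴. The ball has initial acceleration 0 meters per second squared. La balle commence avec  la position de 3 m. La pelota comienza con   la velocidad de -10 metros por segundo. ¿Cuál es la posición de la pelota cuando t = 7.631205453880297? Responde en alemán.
Ausgehend von dem Snap s(t) = -80·sin(2·t), nehmen wir 4 Stammfunktionen. Das Integral von dem Snap, mit j(0) = 40, ergibt den Ruck: j(t) = 40·cos(2·t). Das Integral von dem Ruck ist die Beschleunigung. Mit a(0) = 0 erhalten wir a(t) = 20·sin(2·t). Das Integral von der Beschleunigung ist die Geschwindigkeit. Mit v(0) = -10 erhalten wir v(t) = -10·cos(2·t). Die Stammfunktion von der Geschwindigkeit, mit x(0) = 3, ergibt die Position: x(t) = 3 - 5·sin(2·t). Wir haben die Position x(t) = 3 - 5·sin(2·t). Durch Einsetzen von t = 7.631205453880297: x(7.631205453880297) = 0.845218095970048.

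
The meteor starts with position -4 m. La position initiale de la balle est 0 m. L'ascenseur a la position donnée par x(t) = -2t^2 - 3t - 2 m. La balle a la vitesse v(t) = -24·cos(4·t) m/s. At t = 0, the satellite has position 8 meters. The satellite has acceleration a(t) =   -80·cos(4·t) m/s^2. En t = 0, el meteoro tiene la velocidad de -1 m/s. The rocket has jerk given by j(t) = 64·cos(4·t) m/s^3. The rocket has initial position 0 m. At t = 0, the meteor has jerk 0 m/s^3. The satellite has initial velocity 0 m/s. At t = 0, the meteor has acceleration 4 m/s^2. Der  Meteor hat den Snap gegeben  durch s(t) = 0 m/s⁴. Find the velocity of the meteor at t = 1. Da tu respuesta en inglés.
We must find the antiderivative of our snap equation s(t) = 0 3 times. The antiderivative of snap is jerk. Using j(0) = 0, we get j(t) = 0. Integrating jerk and using the initial condition a(0) = 4, we get a(t) = 4. Finding the integral of a(t) and using v(0) = -1: v(t) = 4·t - 1. From the given velocity equation v(t) = 4·t - 1, we substitute t = 1 to get v = 3.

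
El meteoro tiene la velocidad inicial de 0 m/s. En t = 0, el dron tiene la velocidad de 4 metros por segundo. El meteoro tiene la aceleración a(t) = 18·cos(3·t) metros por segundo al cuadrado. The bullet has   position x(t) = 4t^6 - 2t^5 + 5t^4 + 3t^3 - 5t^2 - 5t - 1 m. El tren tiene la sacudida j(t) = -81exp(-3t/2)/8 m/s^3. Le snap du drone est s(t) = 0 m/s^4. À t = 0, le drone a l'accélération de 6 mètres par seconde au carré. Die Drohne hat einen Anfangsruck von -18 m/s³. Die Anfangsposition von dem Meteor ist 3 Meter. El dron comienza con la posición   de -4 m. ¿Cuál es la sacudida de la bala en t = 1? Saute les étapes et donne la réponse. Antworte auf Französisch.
Le jerk à t = 1 est j = 498.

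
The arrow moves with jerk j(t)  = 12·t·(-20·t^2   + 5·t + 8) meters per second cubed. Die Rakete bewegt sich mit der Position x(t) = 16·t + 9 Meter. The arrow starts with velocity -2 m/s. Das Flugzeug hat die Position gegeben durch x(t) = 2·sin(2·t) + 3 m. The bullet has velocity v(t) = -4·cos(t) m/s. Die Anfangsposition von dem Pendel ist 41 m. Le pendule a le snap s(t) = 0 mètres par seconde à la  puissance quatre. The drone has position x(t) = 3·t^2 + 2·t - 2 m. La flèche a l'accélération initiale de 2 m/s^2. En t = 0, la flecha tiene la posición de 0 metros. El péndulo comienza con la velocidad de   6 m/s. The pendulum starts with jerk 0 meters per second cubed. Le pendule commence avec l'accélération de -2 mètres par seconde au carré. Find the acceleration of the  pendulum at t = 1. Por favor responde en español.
Debemos encontrar la integral de nuestra ecuación del snap s(t) = 0 2 veces. La antiderivada del snap es la sacudida. Usando j(0) = 0, obtenemos j(t) = 0. Integrando la sacudida y usando la condición inicial a(0) = -2, obtenemos a(t) = -2. Tenemos la aceleración a(t) = -2. Sustituyendo t = 1: a(1) = -2.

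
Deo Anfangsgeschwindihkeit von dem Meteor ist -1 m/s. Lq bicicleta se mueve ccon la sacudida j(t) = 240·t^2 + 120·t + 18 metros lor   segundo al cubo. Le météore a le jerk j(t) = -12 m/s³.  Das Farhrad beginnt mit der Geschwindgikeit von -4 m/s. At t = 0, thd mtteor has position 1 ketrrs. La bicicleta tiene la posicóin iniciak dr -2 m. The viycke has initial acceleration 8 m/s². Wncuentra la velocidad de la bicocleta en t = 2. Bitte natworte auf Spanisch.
Partiendo de la sacudida j(t) = 240·t^2 + 120·t + 18, tomamos 2 antiderivadas. Integrando la sacudida y usando la condición inicial a(0) = 8, obtenemos a(t) = 80·t^3 + 60·t^2 + 18·t + 8. Integrando la aceleración y usando la condición inicial v(0) = -4, obtenemos v(t) = 20·t^4 + 20·t^3 + 9·t^2 + 8·t - 4. De la ecuación de la velocidad v(t) = 20·t^4 + 20·t^3 + 9·t^2 + 8·t - 4, sustituimos t = 2 para obtener v = 528.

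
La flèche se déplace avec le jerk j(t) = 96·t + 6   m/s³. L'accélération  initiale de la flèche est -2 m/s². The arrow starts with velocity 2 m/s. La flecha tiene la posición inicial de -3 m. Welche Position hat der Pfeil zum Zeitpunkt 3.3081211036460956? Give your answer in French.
Pour résoudre ceci, nous devons prendre 3 intégrales de notre équation du jerk j(t) = 96·t + 6. La primitive du jerk, avec a(0) = -2, donne l'accélération: a(t) = 48·t^2 + 6·t - 2. L'intégrale de l'accélération, avec v(0) = 2, donne la vitesse: v(t) = 16·t^3 + 3·t^2 - 2·t + 2. En prenant ∫v(t)dt et en appliquant x(0) = -3, nous trouvons x(t) = 4·t^4 + t^3 - t^2 + 2·t - 3. Nous avons la position x(t) = 4·t^4 + t^3 - t^2 + 2·t - 3. En substituant t = 3.3081211036460956: x(3.3081211036460956) = 507.930782115206.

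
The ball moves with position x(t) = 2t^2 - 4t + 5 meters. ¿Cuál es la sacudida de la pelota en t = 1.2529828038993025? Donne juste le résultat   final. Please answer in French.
À t = 1.2529828038993025, j = 0.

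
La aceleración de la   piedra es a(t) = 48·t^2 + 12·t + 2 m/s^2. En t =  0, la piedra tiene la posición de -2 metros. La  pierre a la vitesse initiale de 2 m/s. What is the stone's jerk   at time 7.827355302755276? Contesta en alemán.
Ausgehend von der Beschleunigung a(t) = 48·t^2 + 12·t + 2, nehmen wir 1 Ableitung. Mit d/dt von a(t) finden wir j(t) = 96·t + 12. Wir haben den Ruck j(t) = 96·t + 12. Durch Einsetzen von t = 7.827355302755276: j(7.827355302755276) = 763.426109064506.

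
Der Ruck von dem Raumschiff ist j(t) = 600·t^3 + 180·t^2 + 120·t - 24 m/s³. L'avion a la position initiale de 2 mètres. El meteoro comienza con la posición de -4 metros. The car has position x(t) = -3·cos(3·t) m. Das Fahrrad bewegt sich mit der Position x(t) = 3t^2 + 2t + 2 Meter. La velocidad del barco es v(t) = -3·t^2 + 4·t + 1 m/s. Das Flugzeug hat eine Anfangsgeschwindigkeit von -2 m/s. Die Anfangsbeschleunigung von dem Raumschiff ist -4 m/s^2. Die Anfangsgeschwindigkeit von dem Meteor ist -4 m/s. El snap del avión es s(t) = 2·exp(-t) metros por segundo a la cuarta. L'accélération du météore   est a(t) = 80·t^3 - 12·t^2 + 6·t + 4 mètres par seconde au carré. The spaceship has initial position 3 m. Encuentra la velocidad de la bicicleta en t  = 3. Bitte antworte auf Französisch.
Pour résoudre ceci, nous devons prendre 1 dérivée de notre équation de la position x(t) = 3·t^2 + 2·t + 2. En dérivant la position, nous obtenons la vitesse: v(t) = 6·t + 2. En utilisant v(t) = 6·t + 2 et en substituant t = 3, nous trouvons v = 20.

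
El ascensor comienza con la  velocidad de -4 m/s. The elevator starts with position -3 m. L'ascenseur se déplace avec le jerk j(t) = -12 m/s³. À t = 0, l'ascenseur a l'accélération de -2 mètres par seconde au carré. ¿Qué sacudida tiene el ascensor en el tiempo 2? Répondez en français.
De l'équation du jerk j(t) = -12, nous substituons t = 2 pour obtenir j = -12.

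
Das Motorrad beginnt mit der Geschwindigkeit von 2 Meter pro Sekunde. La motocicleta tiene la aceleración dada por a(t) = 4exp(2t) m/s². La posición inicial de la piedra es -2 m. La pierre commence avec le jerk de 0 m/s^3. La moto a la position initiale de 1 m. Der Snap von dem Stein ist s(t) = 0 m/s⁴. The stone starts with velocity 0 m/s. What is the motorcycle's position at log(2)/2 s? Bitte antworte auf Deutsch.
Um dies zu lösen, müssen wir 2 Stammfunktionen unserer Gleichung für die Beschleunigung a(t) = 4·exp(2·t) finden. Mit ∫a(t)dt und Anwendung von v(0) = 2, finden wir v(t) = 2·exp(2·t). Das Integral von der Geschwindigkeit ist die Position. Mit x(0) = 1 erhalten wir x(t) = exp(2·t). Aus der Gleichung für die Position x(t) = exp(2·t), setzen wir t = log(2)/2 ein und erhalten x = 2.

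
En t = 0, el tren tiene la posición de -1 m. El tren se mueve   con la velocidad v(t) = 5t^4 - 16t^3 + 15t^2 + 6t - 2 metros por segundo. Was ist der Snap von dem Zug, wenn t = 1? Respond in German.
Wir müssen unsere Gleichung für die Geschwindigkeit v(t) = 5·t^4 - 16·t^3 + 15·t^2 + 6·t - 2 3-mal ableiten. Die Ableitung von der Geschwindigkeit ergibt die Beschleunigung: a(t) = 20·t^3 - 48·t^2 + 30·t + 6. Die Ableitung von der Beschleunigung ergibt den Ruck: j(t) = 60·t^2 - 96·t + 30. Mit d/dt von j(t) finden wir s(t) = 120·t - 96. Mit s(t) = 120·t - 96 und Einsetzen von t = 1, finden wir s = 24.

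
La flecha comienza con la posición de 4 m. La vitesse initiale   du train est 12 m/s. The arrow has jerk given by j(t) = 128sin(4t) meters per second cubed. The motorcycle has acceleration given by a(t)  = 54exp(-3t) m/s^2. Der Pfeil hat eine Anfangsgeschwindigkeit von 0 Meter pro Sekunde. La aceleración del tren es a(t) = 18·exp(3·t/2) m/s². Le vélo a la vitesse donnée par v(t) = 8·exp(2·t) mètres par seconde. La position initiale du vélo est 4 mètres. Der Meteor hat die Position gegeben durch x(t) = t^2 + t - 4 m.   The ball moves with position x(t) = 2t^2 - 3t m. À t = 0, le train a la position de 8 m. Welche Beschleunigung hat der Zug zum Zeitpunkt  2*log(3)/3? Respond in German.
Aus der Gleichung für die Beschleunigung a(t) = 18·exp(3·t/2), setzen wir t = 2*log(3)/3 ein und erhalten a = 54.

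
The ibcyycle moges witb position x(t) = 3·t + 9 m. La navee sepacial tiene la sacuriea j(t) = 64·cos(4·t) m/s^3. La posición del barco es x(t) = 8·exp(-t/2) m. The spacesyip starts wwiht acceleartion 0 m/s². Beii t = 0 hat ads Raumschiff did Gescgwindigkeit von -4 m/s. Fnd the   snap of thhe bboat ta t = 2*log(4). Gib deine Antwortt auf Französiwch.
Pour résoudre ceci, nous devons prendre 4 dérivées de notre équation de la position x(t) = 8·exp(-t/2). La dérivée de la position donne la vitesse: v(t) = -4·exp(-t/2). En dérivant la vitesse, nous obtenons l'accélération: a(t) = 2·exp(-t/2). En dérivant l'accélération, nous obtenons le jerk: j(t) = -exp(-t/2). En prenant d/dt de j(t), nous trouvons s(t) = exp(-t/2)/2. De l'équation du snap s(t) = exp(-t/2)/2, nous substituons t = 2*log(4) pour obtenir s = 1/8.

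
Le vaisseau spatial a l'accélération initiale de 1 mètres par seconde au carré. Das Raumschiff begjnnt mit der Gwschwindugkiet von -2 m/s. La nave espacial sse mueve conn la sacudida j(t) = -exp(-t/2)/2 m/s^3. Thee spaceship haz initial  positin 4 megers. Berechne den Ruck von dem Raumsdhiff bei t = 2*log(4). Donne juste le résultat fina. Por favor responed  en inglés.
The jerk at t = 2*log(4) is j = -1/8.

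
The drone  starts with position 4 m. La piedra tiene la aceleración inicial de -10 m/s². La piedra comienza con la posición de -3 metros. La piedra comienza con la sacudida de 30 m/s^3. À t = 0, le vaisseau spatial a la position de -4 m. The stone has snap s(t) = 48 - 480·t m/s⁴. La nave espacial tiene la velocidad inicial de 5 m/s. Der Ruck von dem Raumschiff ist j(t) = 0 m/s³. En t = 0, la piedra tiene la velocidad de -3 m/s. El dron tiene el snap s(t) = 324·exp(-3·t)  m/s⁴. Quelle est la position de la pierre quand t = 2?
Nous devons trouver la primitive de notre équation du snap s(t) = 48 - 480·t 4 fois. L'intégrale du snap, avec j(0) = 30, donne le jerk: j(t) = -240·t^2 + 48·t + 30. En intégrant le jerk et en utilisant la condition initiale a(0) = -10, nous obtenons a(t) = -80·t^3 + 24·t^2 + 30·t - 10. En intégrant l'accélération et en utilisant la condition initiale v(0) = -3, nous obtenons v(t) = -20·t^4 + 8·t^3 + 15·t^2 - 10·t - 3. En prenant ∫v(t)dt et en appliquant x(0) = -3, nous trouvons x(t) = -4·t^5 + 2·t^4 + 5·t^3 - 5·t^2 - 3·t - 3. Nous avons la position x(t) = -4·t^5 + 2·t^4 + 5·t^3 - 5·t^2 - 3·t - 3. En substituant t = 2: x(2) = -85.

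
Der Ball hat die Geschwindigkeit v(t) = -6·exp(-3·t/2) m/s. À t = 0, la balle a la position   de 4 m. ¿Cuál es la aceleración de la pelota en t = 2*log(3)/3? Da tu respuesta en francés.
Pour résoudre ceci, nous devons prendre 1 dérivée de notre équation de la vitesse v(t) = -6·exp(-3·t/2). En dérivant la vitesse, nous obtenons l'accélération: a(t) = 9·exp(-3·t/2). Nous avons l'accélération a(t) = 9·exp(-3·t/2). En substituant t = 2*log(3)/3: a(2*log(3)/3) = 3.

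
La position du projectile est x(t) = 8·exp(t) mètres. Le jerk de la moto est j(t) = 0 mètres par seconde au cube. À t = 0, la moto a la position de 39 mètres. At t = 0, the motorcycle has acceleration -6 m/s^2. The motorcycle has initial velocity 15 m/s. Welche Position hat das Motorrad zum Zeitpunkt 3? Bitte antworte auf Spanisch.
Necesitamos integrar nuestra ecuación de la sacudida j(t) = 0 3 veces. La integral de la sacudida, con a(0) = -6, da la aceleración: a(t) = -6. Tomando ∫a(t)dt y aplicando v(0) = 15, encontramos v(t) = 15 - 6·t. Integrando la velocidad y usando la condición inicial x(0) = 39, obtenemos x(t) = -3·t^2 + 15·t + 39. De la ecuación de la posición x(t) = -3·t^2 + 15·t + 39, sustituimos t = 3 para obtener x = 57.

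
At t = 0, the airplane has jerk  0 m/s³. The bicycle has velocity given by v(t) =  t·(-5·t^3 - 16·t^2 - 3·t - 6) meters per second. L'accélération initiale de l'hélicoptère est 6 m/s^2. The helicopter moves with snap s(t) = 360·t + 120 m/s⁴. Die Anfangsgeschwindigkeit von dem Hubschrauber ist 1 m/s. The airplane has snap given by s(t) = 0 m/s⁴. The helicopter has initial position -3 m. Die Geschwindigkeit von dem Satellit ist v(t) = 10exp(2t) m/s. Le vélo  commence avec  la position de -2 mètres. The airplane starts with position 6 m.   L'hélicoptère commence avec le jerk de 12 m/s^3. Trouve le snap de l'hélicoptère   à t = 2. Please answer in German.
Mit s(t) = 360·t + 120 und Einsetzen von t = 2, finden wir s = 840.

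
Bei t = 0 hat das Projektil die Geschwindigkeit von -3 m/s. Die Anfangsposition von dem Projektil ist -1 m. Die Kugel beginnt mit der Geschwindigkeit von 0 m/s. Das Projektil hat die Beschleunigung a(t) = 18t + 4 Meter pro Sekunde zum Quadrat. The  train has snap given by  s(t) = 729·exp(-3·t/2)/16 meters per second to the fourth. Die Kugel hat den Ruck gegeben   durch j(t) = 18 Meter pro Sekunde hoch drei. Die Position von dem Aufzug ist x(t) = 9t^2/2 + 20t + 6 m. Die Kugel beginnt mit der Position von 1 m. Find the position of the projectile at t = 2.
Starting from acceleration a(t) = 18·t + 4, we take 2 integrals. Taking ∫a(t)dt and applying v(0) = -3, we find v(t) = 9·t^2 + 4·t - 3. Integrating velocity and using the initial condition x(0) = -1, we get x(t) = 3·t^3 + 2·t^2 - 3·t - 1. From the given position equation x(t) = 3·t^3 + 2·t^2 - 3·t - 1, we substitute t = 2 to get x = 25.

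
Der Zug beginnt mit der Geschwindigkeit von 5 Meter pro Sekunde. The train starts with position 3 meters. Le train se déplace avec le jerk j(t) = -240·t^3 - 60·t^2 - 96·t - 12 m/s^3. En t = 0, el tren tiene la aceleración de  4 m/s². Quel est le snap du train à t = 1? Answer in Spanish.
Para resolver esto, necesitamos tomar 1 derivada de nuestra ecuación de la sacudida j(t) = -240·t^3 - 60·t^2 - 96·t - 12. Tomando d/dt de j(t), encontramos s(t) = -720·t^2 - 120·t - 96. Tenemos el snap s(t) = -720·t^2 - 120·t - 96. Sustituyendo t = 1: s(1) = -936.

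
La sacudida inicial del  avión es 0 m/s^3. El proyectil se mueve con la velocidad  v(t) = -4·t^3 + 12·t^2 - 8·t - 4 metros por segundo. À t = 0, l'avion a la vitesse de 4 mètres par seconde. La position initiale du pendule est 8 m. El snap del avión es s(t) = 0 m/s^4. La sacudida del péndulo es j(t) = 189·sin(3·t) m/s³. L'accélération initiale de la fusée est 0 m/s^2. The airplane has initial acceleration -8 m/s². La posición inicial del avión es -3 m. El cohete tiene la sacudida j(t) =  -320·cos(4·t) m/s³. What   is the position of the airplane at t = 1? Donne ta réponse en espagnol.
Debemos encontrar la integral de nuestra ecuación del snap s(t) = 0 4 veces. Tomando ∫s(t)dt y aplicando j(0) = 0, encontramos j(t) = 0. Tomando ∫j(t)dt y aplicando a(0) = -8, encontramos a(t) = -8. La antiderivada de la aceleración, con v(0) = 4, da la velocidad: v(t) = 4 - 8·t. Integrando la velocidad y usando la condición inicial x(0) = -3, obtenemos x(t) = -4·t^2 + 4·t - 3. Tenemos la posición x(t) = -4·t^2 + 4·t - 3. Sustituyendo t = 1: x(1) = -3.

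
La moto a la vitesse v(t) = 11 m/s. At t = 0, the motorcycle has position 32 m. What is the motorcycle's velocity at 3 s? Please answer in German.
Mit v(t) = 11 und Einsetzen von t = 3, finden wir v = 11.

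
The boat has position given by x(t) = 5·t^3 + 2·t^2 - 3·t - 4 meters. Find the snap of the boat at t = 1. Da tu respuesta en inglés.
We must differentiate our position equation x(t) = 5·t^3 + 2·t^2 - 3·t - 4 4 times. Differentiating position, we get velocity: v(t) = 15·t^2 + 4·t - 3. Taking d/dt of v(t), we find a(t) = 30·t + 4. Differentiating acceleration, we get jerk: j(t) = 30. Taking d/dt of j(t), we find s(t) = 0. We have snap s(t) = 0. Substituting t = 1: s(1) = 0.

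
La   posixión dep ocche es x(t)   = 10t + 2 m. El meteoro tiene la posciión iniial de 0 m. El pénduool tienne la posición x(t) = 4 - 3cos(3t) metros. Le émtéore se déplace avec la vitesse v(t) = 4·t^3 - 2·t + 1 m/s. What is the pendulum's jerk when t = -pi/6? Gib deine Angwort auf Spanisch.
Para resolver esto, necesitamos tomar 3 derivadas de nuestra ecuación de la posición x(t) = 4 - 3·cos(3·t). La derivada de la posición da la velocidad: v(t) = 9·sin(3·t). Tomando d/dt de v(t), encontramos a(t) = 27·cos(3·t). Tomando d/dt de a(t), encontramos j(t) = -81·sin(3·t). De la ecuación de la sacudida j(t) = -81·sin(3·t), sustituimos t = -pi/6 para obtener j = 81.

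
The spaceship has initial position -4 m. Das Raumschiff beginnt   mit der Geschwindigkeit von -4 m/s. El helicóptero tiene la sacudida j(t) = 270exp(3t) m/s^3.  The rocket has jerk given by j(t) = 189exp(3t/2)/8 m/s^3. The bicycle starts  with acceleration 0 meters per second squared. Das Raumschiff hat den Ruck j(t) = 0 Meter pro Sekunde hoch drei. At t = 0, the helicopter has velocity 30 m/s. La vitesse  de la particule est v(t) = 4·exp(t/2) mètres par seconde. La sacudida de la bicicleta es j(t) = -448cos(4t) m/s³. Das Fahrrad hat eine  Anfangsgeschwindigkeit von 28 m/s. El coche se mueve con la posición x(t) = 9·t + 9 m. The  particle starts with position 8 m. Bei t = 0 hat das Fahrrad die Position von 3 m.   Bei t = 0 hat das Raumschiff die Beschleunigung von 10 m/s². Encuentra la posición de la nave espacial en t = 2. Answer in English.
We must find the integral of our jerk equation j(t) = 0 3 times. Integrating jerk and using the initial condition a(0) = 10, we get a(t) = 10. The integral of acceleration is velocity. Using v(0) = -4, we get v(t) = 10·t - 4. Integrating velocity and using the initial condition x(0) = -4, we get x(t) = 5·t^2 - 4·t - 4. From the given position equation x(t) = 5·t^2 - 4·t - 4, we substitute t = 2 to get x = 8.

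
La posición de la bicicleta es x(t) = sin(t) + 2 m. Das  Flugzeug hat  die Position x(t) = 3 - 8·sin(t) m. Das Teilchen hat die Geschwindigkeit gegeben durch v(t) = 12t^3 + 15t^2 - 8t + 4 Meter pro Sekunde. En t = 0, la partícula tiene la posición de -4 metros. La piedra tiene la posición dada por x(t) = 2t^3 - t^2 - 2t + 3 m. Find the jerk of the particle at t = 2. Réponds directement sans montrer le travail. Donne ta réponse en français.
Le jerk à t = 2 est j = 174.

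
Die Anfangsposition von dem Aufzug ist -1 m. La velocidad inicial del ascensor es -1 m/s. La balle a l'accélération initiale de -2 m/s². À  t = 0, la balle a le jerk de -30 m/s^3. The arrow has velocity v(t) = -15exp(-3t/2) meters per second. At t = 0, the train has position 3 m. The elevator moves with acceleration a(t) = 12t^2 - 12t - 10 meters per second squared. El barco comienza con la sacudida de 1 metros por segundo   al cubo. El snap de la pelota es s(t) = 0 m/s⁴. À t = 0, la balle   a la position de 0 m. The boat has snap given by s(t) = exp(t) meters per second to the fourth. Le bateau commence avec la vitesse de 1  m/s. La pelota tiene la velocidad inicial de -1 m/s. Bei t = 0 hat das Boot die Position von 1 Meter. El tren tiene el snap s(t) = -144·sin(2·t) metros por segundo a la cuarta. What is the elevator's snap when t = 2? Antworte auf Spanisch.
Debemos derivar nuestra ecuación de la aceleración a(t) = 12·t^2 - 12·t - 10 2 veces. Tomando d/dt de a(t), encontramos j(t) = 24·t - 12. Tomando d/dt de j(t), encontramos s(t) = 24. Usando s(t) = 24 y sustituyendo t = 2, encontramos s = 24.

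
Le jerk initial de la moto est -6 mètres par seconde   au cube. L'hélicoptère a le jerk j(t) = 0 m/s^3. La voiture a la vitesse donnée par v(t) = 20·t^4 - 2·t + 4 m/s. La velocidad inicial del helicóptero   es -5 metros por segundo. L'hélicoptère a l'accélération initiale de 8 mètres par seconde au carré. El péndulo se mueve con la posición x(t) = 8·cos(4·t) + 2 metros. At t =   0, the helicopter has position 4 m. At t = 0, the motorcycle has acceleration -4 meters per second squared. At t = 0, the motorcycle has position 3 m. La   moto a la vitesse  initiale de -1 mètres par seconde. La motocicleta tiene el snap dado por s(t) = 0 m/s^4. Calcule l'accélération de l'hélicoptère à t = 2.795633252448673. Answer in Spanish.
Para resolver esto, necesitamos tomar 1 antiderivada de nuestra ecuación de la sacudida j(t) = 0. Tomando ∫j(t)dt y aplicando a(0) = 8, encontramos a(t) = 8. Tenemos la aceleración a(t) = 8. Sustituyendo t = 2.795633252448673: a(2.795633252448673) = 8.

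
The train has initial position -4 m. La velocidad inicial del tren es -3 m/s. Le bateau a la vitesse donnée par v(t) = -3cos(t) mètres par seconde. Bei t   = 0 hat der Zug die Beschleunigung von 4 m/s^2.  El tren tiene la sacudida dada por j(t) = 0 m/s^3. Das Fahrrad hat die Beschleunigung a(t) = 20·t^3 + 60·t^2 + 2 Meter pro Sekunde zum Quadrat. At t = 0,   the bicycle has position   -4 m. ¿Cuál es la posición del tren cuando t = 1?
Necesitamos integrar nuestra ecuación de la sacudida j(t) = 0 3 veces. Tomando ∫j(t)dt y aplicando a(0) = 4, encontramos a(t) = 4. Integrando la aceleración y usando la condición inicial v(0) = -3, obtenemos v(t) = 4·t - 3. La integral de la velocidad, con x(0) = -4, da la posición: x(t) = 2·t^2 - 3·t - 4. Tenemos la posición x(t) = 2·t^2 - 3·t - 4. Sustituyendo t = 1: x(1) = -5.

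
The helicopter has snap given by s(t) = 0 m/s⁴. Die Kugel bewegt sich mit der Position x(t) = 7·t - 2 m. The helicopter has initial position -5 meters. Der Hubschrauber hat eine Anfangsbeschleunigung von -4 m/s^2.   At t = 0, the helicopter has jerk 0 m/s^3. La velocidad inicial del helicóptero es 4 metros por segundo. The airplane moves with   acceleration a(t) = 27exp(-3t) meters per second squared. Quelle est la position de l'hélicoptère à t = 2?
Nous devons intégrer notre équation du snap s(t) = 0 4 fois. L'intégrale du snap est le jerk. En utilisant j(0) = 0, nous obtenons j(t) = 0. La primitive du jerk, avec a(0) = -4, donne l'accélération: a(t) = -4. En intégrant l'accélération et en utilisant la condition initiale v(0) = 4, nous obtenons v(t) = 4 - 4·t. En prenant ∫v(t)dt et en appliquant x(0) = -5, nous trouvons x(t) = -2·t^2 + 4·t - 5. De l'équation de la position x(t) = -2·t^2 + 4·t - 5, nous substituons t = 2 pour obtenir x = -5.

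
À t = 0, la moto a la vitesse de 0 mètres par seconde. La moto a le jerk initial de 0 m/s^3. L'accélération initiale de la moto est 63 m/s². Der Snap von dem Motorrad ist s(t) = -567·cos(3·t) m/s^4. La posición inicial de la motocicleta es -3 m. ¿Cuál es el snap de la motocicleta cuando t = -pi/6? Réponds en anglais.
We have snap s(t) = -567·cos(3·t). Substituting t = -pi/6: s(-pi/6) = 0.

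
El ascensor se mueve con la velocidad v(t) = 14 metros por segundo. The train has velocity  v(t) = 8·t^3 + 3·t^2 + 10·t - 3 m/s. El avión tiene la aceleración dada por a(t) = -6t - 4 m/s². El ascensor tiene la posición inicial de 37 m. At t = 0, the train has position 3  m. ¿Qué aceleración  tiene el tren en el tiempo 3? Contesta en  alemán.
Ausgehend von der Geschwindigkeit v(t) = 8·t^3 + 3·t^2 + 10·t - 3, nehmen wir 1 Ableitung. Mit d/dt von v(t) finden wir a(t) = 24·t^2 + 6·t + 10. Wir haben die Beschleunigung a(t) = 24·t^2 + 6·t + 10. Durch Einsetzen von t = 3: a(3) = 244.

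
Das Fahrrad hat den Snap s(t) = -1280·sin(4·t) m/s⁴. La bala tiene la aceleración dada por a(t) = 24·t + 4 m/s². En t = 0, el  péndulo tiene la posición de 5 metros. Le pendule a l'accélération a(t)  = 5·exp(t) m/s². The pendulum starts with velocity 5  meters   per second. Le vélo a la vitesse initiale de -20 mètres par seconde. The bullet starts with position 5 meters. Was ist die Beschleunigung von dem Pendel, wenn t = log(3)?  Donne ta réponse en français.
De l'équation de l'accélération a(t) = 5·exp(t), nous substituons t = log(3) pour obtenir a = 15.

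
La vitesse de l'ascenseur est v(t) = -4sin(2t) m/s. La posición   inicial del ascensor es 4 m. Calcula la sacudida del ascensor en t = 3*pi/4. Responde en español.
Para resolver esto, necesitamos tomar 2 derivadas de nuestra ecuación de la velocidad v(t) = -4·sin(2·t). La derivada de la velocidad da la aceleración: a(t) = -8·cos(2·t). La derivada de la aceleración da la sacudida: j(t) = 16·sin(2·t). Usando j(t) = 16·sin(2·t) y sustituyendo t = 3*pi/4, encontramos j = -16.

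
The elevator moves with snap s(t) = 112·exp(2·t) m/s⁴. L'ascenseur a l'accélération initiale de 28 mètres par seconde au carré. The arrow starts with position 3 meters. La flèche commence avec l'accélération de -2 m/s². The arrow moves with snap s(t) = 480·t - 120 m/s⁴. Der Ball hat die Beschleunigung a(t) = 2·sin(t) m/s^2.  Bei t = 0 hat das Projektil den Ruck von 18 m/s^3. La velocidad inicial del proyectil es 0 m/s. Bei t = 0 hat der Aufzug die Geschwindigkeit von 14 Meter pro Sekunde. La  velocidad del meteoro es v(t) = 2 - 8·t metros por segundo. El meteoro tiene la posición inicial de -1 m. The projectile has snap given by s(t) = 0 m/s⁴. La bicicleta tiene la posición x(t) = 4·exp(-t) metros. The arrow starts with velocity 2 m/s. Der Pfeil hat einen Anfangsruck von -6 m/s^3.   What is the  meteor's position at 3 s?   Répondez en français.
Pour résoudre ceci, nous devons prendre 1 intégrale de notre équation de la vitesse v(t) = 2 - 8·t. En intégrant la vitesse et en utilisant la condition initiale x(0) = -1, nous obtenons x(t) = -4·t^2 + 2·t - 1. En utilisant x(t) = -4·t^2 + 2·t - 1 et en substituant t = 3, nous trouvons x = -31.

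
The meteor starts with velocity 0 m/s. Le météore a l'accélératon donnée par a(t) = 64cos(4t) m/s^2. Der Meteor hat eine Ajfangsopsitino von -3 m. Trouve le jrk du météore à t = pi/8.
En partant de l'accélération a(t) = 64·cos(4·t), nous prenons 1 dérivée. En dérivant l'accélération, nous obtenons le jerk: j(t) = -256·sin(4·t). En utilisant j(t) = -256·sin(4·t) et en substituant t = pi/8, nous trouvons j = -256.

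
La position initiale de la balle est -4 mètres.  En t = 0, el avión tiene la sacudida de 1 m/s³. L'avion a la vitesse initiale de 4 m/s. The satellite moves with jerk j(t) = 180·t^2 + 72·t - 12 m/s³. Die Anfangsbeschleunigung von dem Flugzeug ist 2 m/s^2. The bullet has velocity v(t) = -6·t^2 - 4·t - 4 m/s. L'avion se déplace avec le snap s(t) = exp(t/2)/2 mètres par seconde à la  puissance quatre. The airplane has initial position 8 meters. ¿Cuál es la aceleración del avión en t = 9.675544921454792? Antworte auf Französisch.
Nous devons trouver l'intégrale de notre équation du snap s(t) = exp(t/2)/2 2 fois. L'intégrale du snap, avec j(0) = 1, donne le jerk: j(t) = exp(t/2). En prenant ∫j(t)dt et en appliquant a(0) = 2, nous trouvons a(t) = 2·exp(t/2). En utilisant a(t) = 2·exp(t/2) et en substituant t = 9.675544921454792, nous trouvons a = 252.375899631242.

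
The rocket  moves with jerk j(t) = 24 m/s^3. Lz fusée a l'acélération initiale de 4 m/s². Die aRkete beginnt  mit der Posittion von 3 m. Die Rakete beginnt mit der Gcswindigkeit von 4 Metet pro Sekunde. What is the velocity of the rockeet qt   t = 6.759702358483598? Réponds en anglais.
We need to integrate our jerk equation j(t) = 24 2 times. Integrating jerk and using the initial condition a(0) = 4, we get a(t) = 24·t + 4. The integral of acceleration is velocity. Using v(0) = 4, we get v(t) = 12·t^2 + 4·t + 4. From the given velocity equation v(t) = 12·t^2 + 4·t + 4, we substitute t = 6.759702358483598 to get v = 579.361721137399.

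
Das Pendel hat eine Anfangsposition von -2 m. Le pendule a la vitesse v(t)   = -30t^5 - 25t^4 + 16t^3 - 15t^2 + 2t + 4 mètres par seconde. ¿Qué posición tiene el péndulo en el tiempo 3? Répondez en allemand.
Wir müssen unsere Gleichung für die Geschwindigkeit v(t) = -30·t^5 - 25·t^4 + 16·t^3 - 15·t^2 + 2·t + 4 1-mal integrieren. Die Stammfunktion von der Geschwindigkeit ist die Position. Mit x(0) = -2 erhalten wir x(t) = -5·t^6 - 5·t^5 + 4·t^4 - 5·t^3 + t^2 + 4·t - 2. Aus der Gleichung für die Position x(t) = -5·t^6 - 5·t^5 + 4·t^4 - 5·t^3 + t^2 + 4·t - 2, setzen wir t = 3 ein und erhalten x = -4652.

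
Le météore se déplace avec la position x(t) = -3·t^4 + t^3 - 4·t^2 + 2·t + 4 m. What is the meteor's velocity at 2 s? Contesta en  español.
Para resolver esto, necesitamos tomar 1 derivada de nuestra ecuación de la posición x(t) = -3·t^4 + t^3 - 4·t^2 + 2·t + 4. Tomando d/dt de x(t), encontramos v(t) = -12·t^3 + 3·t^2 - 8·t + 2. Usando v(t) = -12·t^3 + 3·t^2 - 8·t + 2 y sustituyendo t = 2, encontramos v = -98.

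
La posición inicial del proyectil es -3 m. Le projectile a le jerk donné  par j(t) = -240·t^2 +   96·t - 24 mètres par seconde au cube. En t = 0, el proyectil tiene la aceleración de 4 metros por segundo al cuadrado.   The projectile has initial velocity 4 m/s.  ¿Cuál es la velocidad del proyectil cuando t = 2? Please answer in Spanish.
Necesitamos integrar nuestra ecuación de la sacudida j(t) = -240·t^2 + 96·t - 24 2 veces. Tomando ∫j(t)dt y aplicando a(0) = 4, encontramos a(t) = -80·t^3 + 48·t^2 - 24·t + 4. La integral de la aceleración, con v(0) = 4, da la velocidad: v(t) = -20·t^4 + 16·t^3 - 12·t^2 + 4·t + 4. Usando v(t) = -20·t^4 + 16·t^3 - 12·t^2 + 4·t + 4 y sustituyendo t = 2, encontramos v = -228.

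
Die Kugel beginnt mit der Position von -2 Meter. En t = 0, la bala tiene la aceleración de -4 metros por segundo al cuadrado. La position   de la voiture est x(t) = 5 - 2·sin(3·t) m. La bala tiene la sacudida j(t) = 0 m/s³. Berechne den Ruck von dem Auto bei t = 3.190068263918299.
Um dies zu lösen, müssen wir 3 Ableitungen unserer Gleichung für die Position x(t) = 5 - 2·sin(3·t) nehmen. Die Ableitung von der Position ergibt die Geschwindigkeit: v(t) = -6·cos(3·t). Mit d/dt von v(t) finden wir a(t) = 18·sin(3·t). Durch Ableiten von der Beschleunigung erhalten wir den Ruck: j(t) = 54·cos(3·t). Mit j(t) = 54·cos(3·t) und Einsetzen von t = 3.190068263918299, finden wir j = -53.4299836621508.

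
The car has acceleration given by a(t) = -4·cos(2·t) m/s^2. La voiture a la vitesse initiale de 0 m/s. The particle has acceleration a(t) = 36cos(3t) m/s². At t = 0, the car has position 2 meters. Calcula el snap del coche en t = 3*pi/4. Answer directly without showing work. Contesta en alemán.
Bei t = 3*pi/4, s = 0.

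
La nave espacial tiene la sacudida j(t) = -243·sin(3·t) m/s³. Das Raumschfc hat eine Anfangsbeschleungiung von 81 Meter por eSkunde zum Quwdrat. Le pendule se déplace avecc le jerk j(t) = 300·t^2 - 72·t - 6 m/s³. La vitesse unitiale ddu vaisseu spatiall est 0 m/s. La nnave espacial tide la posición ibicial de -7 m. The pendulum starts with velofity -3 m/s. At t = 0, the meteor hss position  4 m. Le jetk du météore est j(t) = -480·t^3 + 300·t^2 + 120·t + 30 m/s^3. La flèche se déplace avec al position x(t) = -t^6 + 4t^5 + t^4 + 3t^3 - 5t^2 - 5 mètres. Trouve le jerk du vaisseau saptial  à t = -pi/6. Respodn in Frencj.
De l'équation du jerk j(t) = -243·sin(3·t), nous substituons t = -pi/6 pour obtenir j = 243.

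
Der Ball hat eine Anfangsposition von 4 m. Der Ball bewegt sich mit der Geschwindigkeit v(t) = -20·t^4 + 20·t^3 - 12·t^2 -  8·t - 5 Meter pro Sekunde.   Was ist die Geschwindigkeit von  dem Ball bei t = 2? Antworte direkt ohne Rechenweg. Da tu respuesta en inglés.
v(2) = -229.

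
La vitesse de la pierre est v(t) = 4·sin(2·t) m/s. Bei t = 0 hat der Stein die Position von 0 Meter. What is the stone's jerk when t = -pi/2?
We must differentiate our velocity equation v(t) = 4·sin(2·t) 2 times. The derivative of velocity gives acceleration: a(t) = 8·cos(2·t). The derivative of acceleration gives jerk: j(t) = -16·sin(2·t). We have jerk j(t) = -16·sin(2·t). Substituting t = -pi/2: j(-pi/2) = 0.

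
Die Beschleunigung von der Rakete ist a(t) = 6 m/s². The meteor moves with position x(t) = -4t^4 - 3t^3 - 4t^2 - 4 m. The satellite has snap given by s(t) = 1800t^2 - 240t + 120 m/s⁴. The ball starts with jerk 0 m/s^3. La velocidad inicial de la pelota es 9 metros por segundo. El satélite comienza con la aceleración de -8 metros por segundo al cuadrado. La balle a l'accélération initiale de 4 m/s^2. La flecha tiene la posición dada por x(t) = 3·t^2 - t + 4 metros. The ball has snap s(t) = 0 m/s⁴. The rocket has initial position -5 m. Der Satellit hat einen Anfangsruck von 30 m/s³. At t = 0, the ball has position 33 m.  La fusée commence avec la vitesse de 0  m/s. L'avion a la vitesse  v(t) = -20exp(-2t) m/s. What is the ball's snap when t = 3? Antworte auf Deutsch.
Mit s(t) = 0 und Einsetzen von t = 3, finden wir s = 0.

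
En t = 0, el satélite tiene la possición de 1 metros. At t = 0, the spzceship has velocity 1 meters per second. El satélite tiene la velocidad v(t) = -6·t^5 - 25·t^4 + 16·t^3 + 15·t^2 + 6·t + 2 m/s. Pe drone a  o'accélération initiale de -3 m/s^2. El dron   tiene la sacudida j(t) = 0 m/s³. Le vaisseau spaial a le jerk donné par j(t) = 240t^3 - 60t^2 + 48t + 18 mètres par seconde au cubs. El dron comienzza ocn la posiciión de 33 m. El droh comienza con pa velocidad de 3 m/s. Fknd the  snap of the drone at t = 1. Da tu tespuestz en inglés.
To solve this, we need to take 1 derivative of our jerk equation j(t) = 0. Taking d/dt of j(t), we find s(t) = 0. We have snap s(t) = 0. Substituting t = 1: s(1) = 0.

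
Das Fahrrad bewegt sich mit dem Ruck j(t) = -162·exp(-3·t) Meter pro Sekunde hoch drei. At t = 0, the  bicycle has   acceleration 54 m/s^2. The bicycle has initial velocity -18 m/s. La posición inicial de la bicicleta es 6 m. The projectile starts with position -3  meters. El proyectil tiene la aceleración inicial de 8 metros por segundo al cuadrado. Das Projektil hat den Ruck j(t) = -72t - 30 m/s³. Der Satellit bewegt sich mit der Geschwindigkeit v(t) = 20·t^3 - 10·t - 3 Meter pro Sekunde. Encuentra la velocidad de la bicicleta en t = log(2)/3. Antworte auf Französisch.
Pour résoudre ceci, nous devons prendre 2 primitives de notre équation du jerk j(t) = -162·exp(-3·t). La primitive du jerk est l'accélération. En utilisant a(0) = 54, nous obtenons a(t) = 54·exp(-3·t). En intégrant l'accélération et en utilisant la condition initiale v(0) = -18, nous obtenons v(t) = -18·exp(-3·t). Nous avons la vitesse v(t) = -18·exp(-3·t). En substituant t = log(2)/3: v(log(2)/3) = -9.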